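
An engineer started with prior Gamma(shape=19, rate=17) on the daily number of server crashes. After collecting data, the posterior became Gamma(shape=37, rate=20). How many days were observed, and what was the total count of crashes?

n = 3 days with total 18 crashes

A Gamma(α, β) prior (rate parametrization) on a Poisson rate with n observations summing to S gives posterior Gamma(α+S, β+n).
Matching: Σxᵢ = 37 − 19 = 18 and n = 20 − 17 = 3.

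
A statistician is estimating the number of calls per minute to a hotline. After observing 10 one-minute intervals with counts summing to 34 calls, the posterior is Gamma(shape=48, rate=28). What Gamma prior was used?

Gamma(shape=14, rate=18)

Gamma–Poisson conjugacy: posterior shape = α + Σxᵢ, posterior rate = β + n.
So α = 48 − 34 = 14 and β = 28 − 10 = 18.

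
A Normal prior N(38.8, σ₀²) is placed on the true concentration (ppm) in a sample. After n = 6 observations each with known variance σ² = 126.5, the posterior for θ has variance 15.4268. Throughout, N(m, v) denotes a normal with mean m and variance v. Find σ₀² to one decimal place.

σ₀² = 57.5

For the Normal–Normal model with known σ², precisions add: τ_n = τ₀ + n/σ².
So 1/σ₀² = 1/15.4268 − 6/126.5 = 0.064822 − 0.047431 = 0.017391.
Hence σ₀² = 1/0.017391 ≈ 57.5.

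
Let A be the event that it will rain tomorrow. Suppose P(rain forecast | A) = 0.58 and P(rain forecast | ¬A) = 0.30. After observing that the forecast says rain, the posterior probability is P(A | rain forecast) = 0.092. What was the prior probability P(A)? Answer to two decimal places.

P(A) = 0.05

Bayes' rule in odds form gives O(A|E) = O(A)·[P(E|A)/P(E|¬A)], hence O(A) = O(A|E)/LR.
Posterior odds = 0.092/(1−0.092) = 0.1013. LR = 0.58/0.30 = 1.9333.
Prior odds = 0.1013/1.9333 = 0.0524, so P(A) = 0.0524/(1+0.0524) ≈ 0.05.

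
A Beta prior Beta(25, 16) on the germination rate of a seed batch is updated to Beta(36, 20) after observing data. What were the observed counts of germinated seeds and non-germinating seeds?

A Beta(a, b) prior with s successes and f failures in binomial data gives a Beta(a+s, b+f) posterior.
Match parameters: s=36−25=11, f=20−16=4.

11 germinated seeds and 4 non-germinating seeds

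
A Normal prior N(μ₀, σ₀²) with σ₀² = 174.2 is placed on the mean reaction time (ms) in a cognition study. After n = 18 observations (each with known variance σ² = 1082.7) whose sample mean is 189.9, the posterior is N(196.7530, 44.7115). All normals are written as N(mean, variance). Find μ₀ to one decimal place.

μ₀ = 216.6

With known observation variance, the Normal–Normal posterior has precision τ_n = τ₀ + n/σ² and mean μ_n = (τ₀μ₀ + (n/σ²)x̄)/τ_n.
Here τ₀ = 1/174.2 = 0.005741 and τ_data = 18/1082.7 = 0.016625, so τ_n = 0.022366.
Rearranging for μ₀: μ₀ = (μ_n·τ_n − τ_data·x̄)/τ₀ = (196.7530·0.022366 − 0.016625·189.9) / 0.005741 = 1.243490/0.005741 ≈ 216.6.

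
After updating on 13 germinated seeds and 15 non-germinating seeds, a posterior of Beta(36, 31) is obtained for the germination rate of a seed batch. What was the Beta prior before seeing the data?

Beta(23, 16)

A Beta(a, b) prior with s successes and f failures in binomial data gives a Beta(a+s, b+f) posterior.
So a = 36 − 13 = 23 and b = 31 − 15 = 16.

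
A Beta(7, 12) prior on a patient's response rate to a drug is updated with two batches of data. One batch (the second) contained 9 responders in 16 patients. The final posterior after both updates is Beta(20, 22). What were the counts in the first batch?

4 responders and 3 non-responders

Because Beta–binomial updating is additive in the counts, the combined data contributed (α_post−α_prior, β_post−β_prior) successes and failures.
Total across both batches: 20−7=13 responders, 22−12=10 non-responders.
Subtract the second batch: 13−9=4 responders and 10−7=3 non-responders.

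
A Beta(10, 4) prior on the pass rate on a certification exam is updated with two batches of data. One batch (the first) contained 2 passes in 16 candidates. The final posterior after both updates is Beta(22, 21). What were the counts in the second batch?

10 passes and 3 failures

Sequential conjugate updates are equivalent to a single update on the pooled data, so total successes = posterior α − prior α and total failures = posterior β − prior β.
Total across both batches: 22−10=12 passes, 21−4=17 failures.
Subtract the first batch: 12−2=10 passes and 17−14=3 failures.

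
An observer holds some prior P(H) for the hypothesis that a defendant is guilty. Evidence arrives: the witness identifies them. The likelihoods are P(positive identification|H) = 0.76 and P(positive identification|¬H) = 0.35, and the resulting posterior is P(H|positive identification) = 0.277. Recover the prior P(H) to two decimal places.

In odds form, posterior odds = prior odds × likelihood ratio, so prior odds = posterior odds ÷ LR.
Posterior odds = 0.277/(1−0.277) = 0.3831. LR = 0.76/0.35 = 2.1714.
Prior odds = 0.3831/2.1714 = 0.1764, so P(H) = 0.1764/(1+0.1764) ≈ 0.15.

P(H) = 0.15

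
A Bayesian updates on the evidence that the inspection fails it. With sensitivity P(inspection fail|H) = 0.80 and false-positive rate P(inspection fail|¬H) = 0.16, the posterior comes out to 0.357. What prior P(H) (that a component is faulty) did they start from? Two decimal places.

Bayes' rule in odds form gives O(H|E) = O(H)·[P(E|H)/P(E|¬H)], hence O(H) = O(H|E)/LR.
Posterior odds = 0.357/(1−0.357) = 0.5552. LR = 0.80/0.16 = 5.0000.
Prior odds = 0.5552/5.0000 = 0.1110, so P(H) = 0.1110/(1+0.1110) ≈ 0.10.

P(H) = 0.10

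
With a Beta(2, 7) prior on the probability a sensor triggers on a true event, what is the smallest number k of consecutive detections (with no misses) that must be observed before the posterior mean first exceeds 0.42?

After k detections and 0 misses the posterior is Beta(2+k, 7), with mean (2+k)/(2+7+k).
Set (2+k)/(9+k) > 0.42 and solve: k > (0.42·9 − 2)/(1 − 0.42) = 3.069.
The smallest integer exceeding 3.069 is 4.

k = 4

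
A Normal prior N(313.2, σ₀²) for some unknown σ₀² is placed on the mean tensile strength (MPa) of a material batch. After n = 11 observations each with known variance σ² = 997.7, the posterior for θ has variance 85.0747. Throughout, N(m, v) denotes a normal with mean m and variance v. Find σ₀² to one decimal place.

Posterior precision equals prior precision plus data precision: 1/σ_n² = 1/σ₀² + n/σ².
So 1/σ₀² = 1/85.0747 − 11/997.7 = 0.011754 − 0.011025 = 0.000729.
Hence σ₀² = 1/0.000729 ≈ 1371.7.

σ₀² = 1371.7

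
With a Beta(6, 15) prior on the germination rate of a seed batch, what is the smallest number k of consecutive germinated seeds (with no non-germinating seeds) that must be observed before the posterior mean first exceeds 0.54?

After k germinated seeds and 0 non-germinating seeds the posterior is Beta(6+k, 15), with mean (6+k)/(6+15+k).
Set (6+k)/(21+k) > 0.54 and solve: k > (0.54·21 − 6)/(1 − 0.54) = 11.609.
The smallest integer exceeding 11.609 is 12.

k = 12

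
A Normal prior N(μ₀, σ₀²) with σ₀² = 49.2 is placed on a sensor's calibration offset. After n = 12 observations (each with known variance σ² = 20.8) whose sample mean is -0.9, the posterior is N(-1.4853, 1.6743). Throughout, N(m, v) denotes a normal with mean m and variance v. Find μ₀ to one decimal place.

The posterior mean is a precision-weighted average: μ_n = (τ₀μ₀ + τ_data·x̄)/(τ₀+τ_data), with τ₀=1/σ₀² and τ_data=n/σ².
Here τ₀ = 1/49.2 = 0.020325 and τ_data = 12/20.8 = 0.576923, so τ_n = 0.597248.
Rearranging for μ₀: μ₀ = (μ_n·τ_n − τ_data·x̄)/τ₀ = (-1.4853·0.597248 − 0.576923·-0.9) / 0.020325 = -0.367862/0.020325 ≈ -18.1.

μ₀ = -18.1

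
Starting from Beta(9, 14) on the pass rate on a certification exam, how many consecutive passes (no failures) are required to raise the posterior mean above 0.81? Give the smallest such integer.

After k passes and 0 failures the posterior is Beta(9+k, 14), with mean (9+k)/(9+14+k).
Set (9+k)/(23+k) > 0.81 and solve: k > (0.81·23 − 9)/(1 − 0.81) = 50.684.
The smallest integer exceeding 50.684 is 51, and checking k=51: (60)/(74) = 0.8108 > 0.81.

k = 51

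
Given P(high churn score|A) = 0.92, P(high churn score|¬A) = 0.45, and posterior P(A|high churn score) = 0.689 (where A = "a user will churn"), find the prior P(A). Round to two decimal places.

In odds form, posterior odds = prior odds × likelihood ratio, so prior odds = posterior odds ÷ LR.
Posterior odds = 0.689/(1−0.689) = 2.2154. LR = 0.92/0.45 = 2.0444.
Prior odds = 2.2154/2.0444 = 1.0836, so P(A) = 1.0836/(1+1.0836) ≈ 0.52.

P(A) = 0.52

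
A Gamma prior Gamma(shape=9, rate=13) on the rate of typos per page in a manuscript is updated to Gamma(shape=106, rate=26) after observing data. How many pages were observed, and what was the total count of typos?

Gamma–Poisson conjugacy: posterior shape = α + Σxᵢ, posterior rate = β + n.
Matching: Σxᵢ = 106 − 9 = 97 and n = 26 − 13 = 13.

n = 13 pages with total 97 typos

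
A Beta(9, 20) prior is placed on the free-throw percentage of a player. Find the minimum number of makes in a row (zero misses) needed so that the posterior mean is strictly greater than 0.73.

k = 46

After k makes and 0 misses the posterior is Beta(9+k, 20), with mean (9+k)/(9+20+k).
Set (9+k)/(29+k) > 0.73 and solve: k > (0.73·29 − 9)/(1 − 0.73) = 45.074.
The smallest integer exceeding 45.074 is 46.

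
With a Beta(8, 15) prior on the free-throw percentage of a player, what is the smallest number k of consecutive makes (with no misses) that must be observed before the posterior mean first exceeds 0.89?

k = 114

After k makes and 0 misses the posterior is Beta(8+k, 15), with mean (8+k)/(8+15+k).
Set (8+k)/(23+k) > 0.89 and solve: k > (0.89·23 − 8)/(1 − 0.89) = 113.364.
The smallest integer exceeding 113.364 is 114.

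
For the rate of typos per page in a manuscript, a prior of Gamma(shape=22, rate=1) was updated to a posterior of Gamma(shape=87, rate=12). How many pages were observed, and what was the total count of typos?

A Gamma(α, β) prior (rate parametrization) on a Poisson rate with n observations summing to S gives posterior Gamma(α+S, β+n).
Matching: Σxᵢ = 87 − 22 = 65 and n = 12 − 1 = 11.

n = 11 pages with total 65 typos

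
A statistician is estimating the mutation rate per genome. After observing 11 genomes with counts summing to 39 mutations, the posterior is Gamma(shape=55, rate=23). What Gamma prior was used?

Gamma(shape=16, rate=12)

Gamma–Poisson conjugacy: posterior shape = α + Σxᵢ, posterior rate = β + n.
So α = 55 − 39 = 16 and β = 23 − 11 = 12.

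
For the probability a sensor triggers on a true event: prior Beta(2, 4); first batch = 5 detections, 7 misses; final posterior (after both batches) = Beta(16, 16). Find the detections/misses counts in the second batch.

9 detections and 5 misses

Sequential conjugate updates are equivalent to a single update on the pooled data, so total successes = posterior α − prior α and total failures = posterior β − prior β.
Total across both batches: 16−2=14 detections, 16−4=12 misses.
Subtract the first batch: 14−5=9 detections and 12−7=5 misses.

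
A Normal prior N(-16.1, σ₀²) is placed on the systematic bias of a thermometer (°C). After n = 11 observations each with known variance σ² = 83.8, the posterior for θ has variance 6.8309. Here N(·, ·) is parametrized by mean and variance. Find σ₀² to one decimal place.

Posterior precision equals prior precision plus data precision: 1/σ_n² = 1/σ₀² + n/σ².
So 1/σ₀² = 1/6.8309 − 11/83.8 = 0.146394 − 0.131265 = 0.015129.
Hence σ₀² = 1/0.015129 ≈ 66.1.

σ₀² = 66.1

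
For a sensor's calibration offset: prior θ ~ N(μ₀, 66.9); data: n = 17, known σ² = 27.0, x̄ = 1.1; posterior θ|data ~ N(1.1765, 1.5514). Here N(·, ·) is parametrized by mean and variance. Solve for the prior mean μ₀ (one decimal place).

The posterior mean is a precision-weighted average: μ_n = (τ₀μ₀ + τ_data·x̄)/(τ₀+τ_data), with τ₀=1/σ₀² and τ_data=n/σ².
Here τ₀ = 1/66.9 = 0.014948 and τ_data = 17/27.0 = 0.629630, so τ_n = 0.644578.
Rearranging for μ₀: μ₀ = (μ_n·τ_n − τ_data·x̄)/τ₀ = (1.1765·0.644578 − 0.629630·1.1) / 0.014948 = 0.065753/0.014948 ≈ 4.4.

μ₀ = 4.4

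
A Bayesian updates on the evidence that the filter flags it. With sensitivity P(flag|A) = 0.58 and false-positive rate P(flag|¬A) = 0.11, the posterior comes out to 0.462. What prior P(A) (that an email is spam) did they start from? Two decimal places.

In odds form, posterior odds = prior odds × likelihood ratio, so prior odds = posterior odds ÷ LR.
Posterior odds = 0.462/(1−0.462) = 0.8587. LR = 0.58/0.11 = 5.2727.
Prior odds = 0.8587/5.2727 = 0.1629, so P(A) = 0.1629/(1+0.1629) ≈ 0.14.

P(A) = 0.14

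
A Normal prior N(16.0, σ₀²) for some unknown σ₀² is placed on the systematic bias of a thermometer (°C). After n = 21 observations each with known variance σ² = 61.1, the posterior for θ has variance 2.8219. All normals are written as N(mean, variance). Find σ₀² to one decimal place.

σ₀² = 93.7

For the Normal–Normal model with known σ², precisions add: τ_n = τ₀ + n/σ².
So 1/σ₀² = 1/2.8219 − 21/61.1 = 0.354371 − 0.343699 = 0.010672.
Hence σ₀² = 1/0.010672 ≈ 93.7.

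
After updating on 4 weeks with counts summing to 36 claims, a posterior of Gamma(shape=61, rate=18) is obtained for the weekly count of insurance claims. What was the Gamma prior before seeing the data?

Gamma–Poisson conjugacy: posterior shape = α + Σxᵢ, posterior rate = β + n.
So α = 61 − 36 = 25 and β = 18 − 4 = 14.

Gamma(shape=25, rate=14)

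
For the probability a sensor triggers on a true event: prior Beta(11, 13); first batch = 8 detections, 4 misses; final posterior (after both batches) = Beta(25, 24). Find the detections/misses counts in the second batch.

6 detections and 7 misses

Because Beta–binomial updating is additive in the counts, the combined data contributed (α_post−α_prior, β_post−β_prior) successes and failures.
Total across both batches: 25−11=14 detections, 24−13=11 misses.
Subtract the first batch: 14−8=6 detections and 11−4=7 misses.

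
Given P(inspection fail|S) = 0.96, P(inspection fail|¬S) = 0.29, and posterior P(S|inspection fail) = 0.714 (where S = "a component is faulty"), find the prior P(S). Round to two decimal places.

P(S) = 0.43

In odds form, posterior odds = prior odds × likelihood ratio, so prior odds = posterior odds ÷ LR.
Posterior odds = 0.714/(1−0.714) = 2.4965. LR = 0.96/0.29 = 3.3103.
Prior odds = 2.4965/3.3103 = 0.7542, so P(S) = 0.7542/(1+0.7542) ≈ 0.43.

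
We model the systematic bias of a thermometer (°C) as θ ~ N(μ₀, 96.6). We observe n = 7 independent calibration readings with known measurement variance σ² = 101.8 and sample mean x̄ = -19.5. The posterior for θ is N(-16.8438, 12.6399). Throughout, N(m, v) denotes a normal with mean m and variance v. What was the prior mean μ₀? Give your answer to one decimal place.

μ₀ = 0.8

With known observation variance, the Normal–Normal posterior has precision τ_n = τ₀ + n/σ² and mean μ_n = (τ₀μ₀ + (n/σ²)x̄)/τ_n.
Here τ₀ = 1/96.6 = 0.010352 and τ_data = 7/101.8 = 0.068762, so τ_n = 0.079114.
Rearranging for μ₀: μ₀ = (μ_n·τ_n − τ_data·x̄)/τ₀ = (-16.8438·0.079114 − 0.068762·-19.5) / 0.010352 = 0.008279/0.010352 ≈ 0.8.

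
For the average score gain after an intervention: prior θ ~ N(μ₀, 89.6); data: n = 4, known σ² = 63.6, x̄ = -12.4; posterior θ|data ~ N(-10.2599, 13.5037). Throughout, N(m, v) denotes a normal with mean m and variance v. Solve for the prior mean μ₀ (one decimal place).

μ₀ = 1.8

With known observation variance, the Normal–Normal posterior has precision τ_n = τ₀ + n/σ² and mean μ_n = (τ₀μ₀ + (n/σ²)x̄)/τ_n.
Here τ₀ = 1/89.6 = 0.011161 and τ_data = 4/63.6 = 0.062893, so τ_n = 0.074054.
Rearranging for μ₀: μ₀ = (μ_n·τ_n − τ_data·x̄)/τ₀ = (-10.2599·0.074054 − 0.062893·-12.4) / 0.011161 = 0.020087/0.011161 ≈ 1.8.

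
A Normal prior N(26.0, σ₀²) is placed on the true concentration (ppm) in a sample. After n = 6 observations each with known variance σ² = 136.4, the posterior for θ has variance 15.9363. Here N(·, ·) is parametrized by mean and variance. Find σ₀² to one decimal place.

σ₀² = 53.3

For the Normal–Normal model with known σ², precisions add: τ_n = τ₀ + n/σ².
So 1/σ₀² = 1/15.9363 − 6/136.4 = 0.062750 − 0.043988 = 0.018762.
Hence σ₀² = 1/0.018762 ≈ 53.3.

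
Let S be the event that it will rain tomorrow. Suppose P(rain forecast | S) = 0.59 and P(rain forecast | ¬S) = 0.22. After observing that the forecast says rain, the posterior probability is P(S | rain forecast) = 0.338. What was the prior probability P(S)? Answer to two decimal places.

P(S) = 0.16

In odds form, posterior odds = prior odds × likelihood ratio, so prior odds = posterior odds ÷ LR.
Posterior odds = 0.338/(1−0.338) = 0.5106. LR = 0.59/0.22 = 2.6818.
Prior odds = 0.5106/2.6818 = 0.1904, so P(S) = 0.1904/(1+0.1904) ≈ 0.16.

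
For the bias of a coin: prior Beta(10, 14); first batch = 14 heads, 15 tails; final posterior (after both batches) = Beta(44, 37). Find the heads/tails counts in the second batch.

Sequential conjugate updates are equivalent to a single update on the pooled data, so total successes = posterior α − prior α and total failures = posterior β − prior β.
Total across both batches: 44−10=34 heads, 37−14=23 tails.
Subtract the first batch: 34−14=20 heads and 23−15=8 tails.

20 heads and 8 tails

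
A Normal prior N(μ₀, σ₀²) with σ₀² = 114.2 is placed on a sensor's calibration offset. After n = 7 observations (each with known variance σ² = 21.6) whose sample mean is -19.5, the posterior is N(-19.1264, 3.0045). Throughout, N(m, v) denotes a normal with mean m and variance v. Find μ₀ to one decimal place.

The posterior mean is a precision-weighted average: μ_n = (τ₀μ₀ + τ_data·x̄)/(τ₀+τ_data), with τ₀=1/σ₀² and τ_data=n/σ².
Here τ₀ = 1/114.2 = 0.008757 and τ_data = 7/21.6 = 0.324074, so τ_n = 0.332831.
Rearranging for μ₀: μ₀ = (μ_n·τ_n − τ_data·x̄)/τ₀ = (-19.1264·0.332831 − 0.324074·-19.5) / 0.008757 = -0.046416/0.008757 ≈ -5.3.

μ₀ = -5.3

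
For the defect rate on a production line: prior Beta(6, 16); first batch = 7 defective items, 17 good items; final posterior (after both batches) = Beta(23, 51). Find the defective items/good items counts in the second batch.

Because Beta–binomial updating is additive in the counts, the combined data contributed (α_post−α_prior, β_post−β_prior) successes and failures.
Total across both batches: 23−6=17 defective items, 51−16=35 good items.
Subtract the first batch: 17−7=10 defective items and 35−17=18 good items.

10 defective items and 18 good items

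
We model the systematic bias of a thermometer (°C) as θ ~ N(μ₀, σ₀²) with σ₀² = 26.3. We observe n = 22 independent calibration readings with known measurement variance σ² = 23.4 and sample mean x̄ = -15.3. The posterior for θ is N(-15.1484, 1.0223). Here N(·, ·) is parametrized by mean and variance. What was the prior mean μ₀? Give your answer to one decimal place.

The posterior mean is a precision-weighted average: μ_n = (τ₀μ₀ + τ_data·x̄)/(τ₀+τ_data), with τ₀=1/σ₀² and τ_data=n/σ².
Here τ₀ = 1/26.3 = 0.038023 and τ_data = 22/23.4 = 0.940171, so τ_n = 0.978194.
Rearranging for μ₀: μ₀ = (μ_n·τ_n − τ_data·x̄)/τ₀ = (-15.1484·0.978194 − 0.940171·-15.3) / 0.038023 = -0.433458/0.038023 ≈ -11.4.

μ₀ = -11.4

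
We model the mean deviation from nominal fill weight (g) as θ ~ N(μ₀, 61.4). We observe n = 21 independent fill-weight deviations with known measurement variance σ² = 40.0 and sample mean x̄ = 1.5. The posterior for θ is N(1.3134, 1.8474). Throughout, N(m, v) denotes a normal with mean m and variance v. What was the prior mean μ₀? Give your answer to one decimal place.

The posterior mean is a precision-weighted average: μ_n = (τ₀μ₀ + τ_data·x̄)/(τ₀+τ_data), with τ₀=1/σ₀² and τ_data=n/σ².
Here τ₀ = 1/61.4 = 0.016287 and τ_data = 21/40.0 = 0.525000, so τ_n = 0.541287.
Rearranging for μ₀: μ₀ = (μ_n·τ_n − τ_data·x̄)/τ₀ = (1.3134·0.541287 − 0.525000·1.5) / 0.016287 = -0.076574/0.016287 ≈ -4.7.

μ₀ = -4.7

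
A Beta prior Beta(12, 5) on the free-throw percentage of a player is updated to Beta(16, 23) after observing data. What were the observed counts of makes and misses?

4 makes and 18 misses

Beta is conjugate to the binomial likelihood: posterior = Beta(a+s, b+f).
Match parameters: s=16−12=4, f=23−5=18.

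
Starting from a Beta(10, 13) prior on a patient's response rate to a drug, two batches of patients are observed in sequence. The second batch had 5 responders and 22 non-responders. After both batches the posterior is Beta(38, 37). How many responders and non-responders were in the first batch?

Because Beta–binomial updating is additive in the counts, the combined data contributed (α_post−α_prior, β_post−β_prior) successes and failures.
Total across both batches: 38−10=28 responders, 37−13=24 non-responders.
Subtract the second batch: 28−5=23 responders and 24−22=2 non-responders.

23 responders and 2 non-responders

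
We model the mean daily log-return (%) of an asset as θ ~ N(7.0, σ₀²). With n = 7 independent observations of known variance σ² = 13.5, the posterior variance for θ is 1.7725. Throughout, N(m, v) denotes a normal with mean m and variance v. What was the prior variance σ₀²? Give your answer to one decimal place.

σ₀² = 21.9

For the Normal–Normal model with known σ², precisions add: τ_n = τ₀ + n/σ².
So 1/σ₀² = 1/1.7725 − 7/13.5 = 0.564175 − 0.518519 = 0.045656.
Hence σ₀² = 1/0.045656 ≈ 21.9.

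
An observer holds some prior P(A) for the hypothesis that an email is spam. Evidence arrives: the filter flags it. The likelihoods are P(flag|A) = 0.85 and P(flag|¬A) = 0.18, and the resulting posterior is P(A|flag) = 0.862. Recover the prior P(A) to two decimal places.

P(A) = 0.57

In odds form, posterior odds = prior odds × likelihood ratio, so prior odds = posterior odds ÷ LR.
Posterior odds = 0.862/(1−0.862) = 6.2464. LR = 0.85/0.18 = 4.7222.
Prior odds = 6.2464/4.7222 = 1.3228, so P(A) = 1.3228/(1+1.3228) ≈ 0.57.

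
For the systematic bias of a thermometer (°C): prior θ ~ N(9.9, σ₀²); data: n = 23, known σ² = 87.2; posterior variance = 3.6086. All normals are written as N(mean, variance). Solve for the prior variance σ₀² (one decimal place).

For the Normal–Normal model with known σ², precisions add: τ_n = τ₀ + n/σ².
So 1/σ₀² = 1/3.6086 − 23/87.2 = 0.277116 − 0.263761 = 0.013355.
Hence σ₀² = 1/0.013355 ≈ 74.9.

σ₀² = 74.9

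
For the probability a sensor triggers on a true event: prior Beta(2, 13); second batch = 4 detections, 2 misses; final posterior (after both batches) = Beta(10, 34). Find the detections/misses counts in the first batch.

4 detections and 19 misses

Sequential conjugate updates are equivalent to a single update on the pooled data, so total successes = posterior α − prior α and total failures = posterior β − prior β.
Total across both batches: 10−2=8 detections, 34−13=21 misses.
Subtract the second batch: 8−4=4 detections and 21−2=19 misses.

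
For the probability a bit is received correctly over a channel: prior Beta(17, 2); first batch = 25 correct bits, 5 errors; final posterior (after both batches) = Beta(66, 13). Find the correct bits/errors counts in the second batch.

24 correct bits and 6 errors

Because Beta–binomial updating is additive in the counts, the combined data contributed (α_post−α_prior, β_post−β_prior) successes and failures.
Total across both batches: 66−17=49 correct bits, 13−2=11 errors.
Subtract the first batch: 49−25=24 correct bits and 11−5=6 errors.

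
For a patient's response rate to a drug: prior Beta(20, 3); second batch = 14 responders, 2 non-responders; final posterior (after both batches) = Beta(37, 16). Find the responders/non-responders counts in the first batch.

3 responders and 11 non-responders

Sequential conjugate updates are equivalent to a single update on the pooled data, so total successes = posterior α − prior α and total failures = posterior β − prior β.
Total across both batches: 37−20=17 responders, 16−3=13 non-responders.
Subtract the second batch: 17−14=3 responders and 13−2=11 non-responders.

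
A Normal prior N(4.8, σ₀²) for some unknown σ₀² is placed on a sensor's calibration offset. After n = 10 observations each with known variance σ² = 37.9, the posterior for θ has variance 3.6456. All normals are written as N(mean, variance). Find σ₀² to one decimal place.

σ₀² = 95.7

Posterior precision equals prior precision plus data precision: 1/σ_n² = 1/σ₀² + n/σ².
So 1/σ₀² = 1/3.6456 − 10/37.9 = 0.274303 − 0.263852 = 0.010451.
Hence σ₀² = 1/0.010451 ≈ 95.7.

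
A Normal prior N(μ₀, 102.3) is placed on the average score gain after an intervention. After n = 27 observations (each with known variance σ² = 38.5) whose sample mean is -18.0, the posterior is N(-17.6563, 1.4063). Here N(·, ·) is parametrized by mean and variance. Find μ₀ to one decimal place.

μ₀ = 7.0

The posterior mean is a precision-weighted average: μ_n = (τ₀μ₀ + τ_data·x̄)/(τ₀+τ_data), with τ₀=1/σ₀² and τ_data=n/σ².
Here τ₀ = 1/102.3 = 0.009775 and τ_data = 27/38.5 = 0.701299, so τ_n = 0.711074.
Rearranging for μ₀: μ₀ = (μ_n·τ_n − τ_data·x̄)/τ₀ = (-17.6563·0.711074 − 0.701299·-18.0) / 0.009775 = 0.068446/0.009775 ≈ 7.0.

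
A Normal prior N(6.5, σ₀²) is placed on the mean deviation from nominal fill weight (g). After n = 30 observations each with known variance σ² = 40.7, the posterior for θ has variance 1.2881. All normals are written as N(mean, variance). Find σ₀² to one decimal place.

Posterior precision equals prior precision plus data precision: 1/σ_n² = 1/σ₀² + n/σ².
So 1/σ₀² = 1/1.2881 − 30/40.7 = 0.776337 − 0.737101 = 0.039236.
Hence σ₀² = 1/0.039236 ≈ 25.5.

σ₀² = 25.5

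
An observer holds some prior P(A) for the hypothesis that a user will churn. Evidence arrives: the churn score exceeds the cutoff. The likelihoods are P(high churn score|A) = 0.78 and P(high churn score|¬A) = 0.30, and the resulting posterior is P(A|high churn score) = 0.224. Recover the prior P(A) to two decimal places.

In odds form, posterior odds = prior odds × likelihood ratio, so prior odds = posterior odds ÷ LR.
Posterior odds = 0.224/(1−0.224) = 0.2887. LR = 0.78/0.30 = 2.6000.
Prior odds = 0.2887/2.6000 = 0.1110, so P(A) = 0.1110/(1+0.1110) ≈ 0.10.

P(A) = 0.10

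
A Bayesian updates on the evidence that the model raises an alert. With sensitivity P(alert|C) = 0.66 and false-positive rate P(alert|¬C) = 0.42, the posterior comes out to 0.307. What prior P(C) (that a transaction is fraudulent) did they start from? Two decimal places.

In odds form, posterior odds = prior odds × likelihood ratio, so prior odds = posterior odds ÷ LR.
Posterior odds = 0.307/(1−0.307) = 0.4430. LR = 0.66/0.42 = 1.5714.
Prior odds = 0.4430/1.5714 = 0.2819, so P(C) = 0.2819/(1+0.2819) ≈ 0.22.

P(C) = 0.22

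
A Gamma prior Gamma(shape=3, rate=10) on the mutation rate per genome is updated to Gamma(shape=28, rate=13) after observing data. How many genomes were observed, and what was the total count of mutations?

Gamma–Poisson conjugacy: posterior shape = α + Σxᵢ, posterior rate = β + n.
Matching: Σxᵢ = 28 − 3 = 25 and n = 13 − 10 = 3.

n = 3 genomes with total 25 mutations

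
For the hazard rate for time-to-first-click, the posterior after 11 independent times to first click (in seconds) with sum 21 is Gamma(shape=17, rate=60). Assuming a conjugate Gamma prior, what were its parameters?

Gamma–exponential conjugacy: posterior shape = α + n, posterior rate = β + Σtᵢ.
So α = 17 − 11 = 6 and β = 60 − 21 = 39.

Gamma(shape=6, rate=39)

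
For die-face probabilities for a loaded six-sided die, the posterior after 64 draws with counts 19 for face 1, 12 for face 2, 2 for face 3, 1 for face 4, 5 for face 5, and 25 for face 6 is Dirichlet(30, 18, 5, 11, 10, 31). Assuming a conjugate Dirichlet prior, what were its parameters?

Dirichlet(11, 6, 3, 10, 5, 6)

For a Dirichlet(α) prior with multinomial counts c, the posterior is Dirichlet(α + c) componentwise.
Subtract each count from the matching posterior parameter: 30−19=11, 18−12=6, 5−2=3, 11−1=10, 10−5=5, 31−25=6.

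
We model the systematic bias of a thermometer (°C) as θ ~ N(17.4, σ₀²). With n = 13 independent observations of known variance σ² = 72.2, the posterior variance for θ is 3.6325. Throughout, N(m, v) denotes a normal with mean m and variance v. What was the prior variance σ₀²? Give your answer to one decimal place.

σ₀² = 10.5

For the Normal–Normal model with known σ², precisions add: τ_n = τ₀ + n/σ².
So 1/σ₀² = 1/3.6325 − 13/72.2 = 0.275292 − 0.180055 = 0.095237.
Hence σ₀² = 1/0.095237 ≈ 10.5.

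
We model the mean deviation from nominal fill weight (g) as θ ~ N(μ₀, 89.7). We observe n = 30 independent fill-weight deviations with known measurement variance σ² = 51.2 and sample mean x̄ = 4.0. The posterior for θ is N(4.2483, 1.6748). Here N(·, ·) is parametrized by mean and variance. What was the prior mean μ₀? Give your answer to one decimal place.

With known observation variance, the Normal–Normal posterior has precision τ_n = τ₀ + n/σ² and mean μ_n = (τ₀μ₀ + (n/σ²)x̄)/τ_n.
Here τ₀ = 1/89.7 = 0.011148 and τ_data = 30/51.2 = 0.585938, so τ_n = 0.597086.
Rearranging for μ₀: μ₀ = (μ_n·τ_n − τ_data·x̄)/τ₀ = (4.2483·0.597086 − 0.585938·4.0) / 0.011148 = 0.192848/0.011148 ≈ 17.3.

μ₀ = 17.3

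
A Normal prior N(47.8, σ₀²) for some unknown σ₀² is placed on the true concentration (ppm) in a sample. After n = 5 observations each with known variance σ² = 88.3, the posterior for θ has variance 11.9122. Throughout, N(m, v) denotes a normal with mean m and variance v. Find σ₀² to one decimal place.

For the Normal–Normal model with known σ², precisions add: τ_n = τ₀ + n/σ².
So 1/σ₀² = 1/11.9122 − 5/88.3 = 0.083948 − 0.056625 = 0.027323.
Hence σ₀² = 1/0.027323 ≈ 36.6.

σ₀² = 36.6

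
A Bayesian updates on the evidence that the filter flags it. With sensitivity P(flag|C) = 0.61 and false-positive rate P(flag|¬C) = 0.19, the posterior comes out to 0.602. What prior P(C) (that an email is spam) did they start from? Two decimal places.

Bayes' rule in odds form gives O(C|E) = O(C)·[P(E|C)/P(E|¬C)], hence O(C) = O(C|E)/LR.
Posterior odds = 0.602/(1−0.602) = 1.5126. LR = 0.61/0.19 = 3.2105.
Prior odds = 1.5126/3.2105 = 0.4711, so P(C) = 0.4711/(1+0.4711) ≈ 0.32.

P(C) = 0.32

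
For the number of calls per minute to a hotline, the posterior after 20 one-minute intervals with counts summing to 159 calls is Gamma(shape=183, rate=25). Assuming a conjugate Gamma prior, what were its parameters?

Gamma–Poisson conjugacy: posterior shape = α + Σxᵢ, posterior rate = β + n.
So α = 183 − 159 = 24 and β = 25 − 20 = 5.

Gamma(shape=24, rate=5)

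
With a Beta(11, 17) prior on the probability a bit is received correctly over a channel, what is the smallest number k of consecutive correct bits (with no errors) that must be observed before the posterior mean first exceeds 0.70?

k = 29

After k correct bits and 0 errors the posterior is Beta(11+k, 17), with mean (11+k)/(11+17+k).
Set (11+k)/(28+k) > 0.70 and solve: k > (0.70·28 − 11)/(1 − 0.70) = 28.667.
The smallest integer exceeding 28.667 is 29, and checking k=29: (40)/(57) = 0.7018 > 0.70.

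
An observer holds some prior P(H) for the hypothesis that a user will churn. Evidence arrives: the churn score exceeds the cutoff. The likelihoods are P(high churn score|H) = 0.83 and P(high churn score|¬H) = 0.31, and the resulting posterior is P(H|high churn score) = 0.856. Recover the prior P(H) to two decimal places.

Bayes' rule in odds form gives O(H|E) = O(H)·[P(E|H)/P(E|¬H)], hence O(H) = O(H|E)/LR.
Posterior odds = 0.856/(1−0.856) = 5.9444. LR = 0.83/0.31 = 2.6774.
Prior odds = 5.9444/2.6774 = 2.2202, so P(H) = 2.2202/(1+2.2202) ≈ 0.69.

P(H) = 0.69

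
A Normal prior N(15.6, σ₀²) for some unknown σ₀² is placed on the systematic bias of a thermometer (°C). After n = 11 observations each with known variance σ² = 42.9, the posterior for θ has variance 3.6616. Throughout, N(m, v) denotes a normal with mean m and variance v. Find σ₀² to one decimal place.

σ₀² = 59.9

Posterior precision equals prior precision plus data precision: 1/σ_n² = 1/σ₀² + n/σ².
So 1/σ₀² = 1/3.6616 − 11/42.9 = 0.273105 − 0.256410 = 0.016695.
Hence σ₀² = 1/0.016695 ≈ 59.9.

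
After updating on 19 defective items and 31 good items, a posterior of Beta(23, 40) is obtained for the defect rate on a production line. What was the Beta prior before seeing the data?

Beta(4, 9)

Under Beta–binomial conjugacy the posterior parameters are (α+s, β+f).
So α = 23 − 19 = 4 and β = 40 − 31 = 9.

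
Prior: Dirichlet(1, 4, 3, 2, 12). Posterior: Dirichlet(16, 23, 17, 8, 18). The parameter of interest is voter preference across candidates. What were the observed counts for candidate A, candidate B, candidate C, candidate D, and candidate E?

counts (15, 19, 14, 6, 6)

For a Dirichlet(α) prior with multinomial counts c, the posterior is Dirichlet(α + c) componentwise.
Counts are posterior − prior componentwise: 16−1=15, 23−4=19, 17−3=14, 8−2=6, 18−12=6.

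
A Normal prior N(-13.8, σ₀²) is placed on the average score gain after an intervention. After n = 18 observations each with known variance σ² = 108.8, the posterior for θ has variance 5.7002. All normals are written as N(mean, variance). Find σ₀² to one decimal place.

Posterior precision equals prior precision plus data precision: 1/σ_n² = 1/σ₀² + n/σ².
So 1/σ₀² = 1/5.7002 − 18/108.8 = 0.175432 − 0.165441 = 0.009991.
Hence σ₀² = 1/0.009991 ≈ 100.1.

σ₀² = 100.1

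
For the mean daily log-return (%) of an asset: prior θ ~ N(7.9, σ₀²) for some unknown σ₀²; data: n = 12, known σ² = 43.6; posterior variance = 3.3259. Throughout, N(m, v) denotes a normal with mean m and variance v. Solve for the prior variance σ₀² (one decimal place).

For the Normal–Normal model with known σ², precisions add: τ_n = τ₀ + n/σ².
So 1/σ₀² = 1/3.3259 − 12/43.6 = 0.300670 − 0.275229 = 0.025441.
Hence σ₀² = 1/0.025441 ≈ 39.3.

σ₀² = 39.3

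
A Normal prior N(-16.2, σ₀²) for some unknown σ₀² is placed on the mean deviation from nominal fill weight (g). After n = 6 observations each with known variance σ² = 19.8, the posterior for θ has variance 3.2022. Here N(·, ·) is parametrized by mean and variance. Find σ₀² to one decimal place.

σ₀² = 108.0

Posterior precision equals prior precision plus data precision: 1/σ_n² = 1/σ₀² + n/σ².
So 1/σ₀² = 1/3.2022 − 6/19.8 = 0.312285 − 0.303030 = 0.009255.
Hence σ₀² = 1/0.009255 ≈ 108.0.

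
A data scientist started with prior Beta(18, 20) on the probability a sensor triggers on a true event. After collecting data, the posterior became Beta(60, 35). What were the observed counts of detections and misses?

42 detections and 15 misses

A Beta(α, β) prior with s successes and f failures in binomial data gives a Beta(α+s, β+f) posterior.
So s = 60 − 18 = 42 and f = 35 − 20 = 15.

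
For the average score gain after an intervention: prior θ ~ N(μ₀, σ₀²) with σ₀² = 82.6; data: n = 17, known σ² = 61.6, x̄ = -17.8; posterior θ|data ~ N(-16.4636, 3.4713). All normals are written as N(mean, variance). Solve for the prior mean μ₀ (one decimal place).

With known observation variance, the Normal–Normal posterior has precision τ_n = τ₀ + n/σ² and mean μ_n = (τ₀μ₀ + (n/σ²)x̄)/τ_n.
Here τ₀ = 1/82.6 = 0.012107 and τ_data = 17/61.6 = 0.275974, so τ_n = 0.288081.
Rearranging for μ₀: μ₀ = (μ_n·τ_n − τ_data·x̄)/τ₀ = (-16.4636·0.288081 − 0.275974·-17.8) / 0.012107 = 0.169487/0.012107 ≈ 14.0.

μ₀ = 14.0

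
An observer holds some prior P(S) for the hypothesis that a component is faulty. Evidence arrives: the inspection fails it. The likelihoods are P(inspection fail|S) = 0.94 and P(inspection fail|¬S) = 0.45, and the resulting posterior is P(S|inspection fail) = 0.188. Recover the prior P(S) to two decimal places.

P(S) = 0.10

In odds form, posterior odds = prior odds × likelihood ratio, so prior odds = posterior odds ÷ LR.
Posterior odds = 0.188/(1−0.188) = 0.2315. LR = 0.94/0.45 = 2.0889.
Prior odds = 0.2315/2.0889 = 0.1108, so P(S) = 0.1108/(1+0.1108) ≈ 0.10.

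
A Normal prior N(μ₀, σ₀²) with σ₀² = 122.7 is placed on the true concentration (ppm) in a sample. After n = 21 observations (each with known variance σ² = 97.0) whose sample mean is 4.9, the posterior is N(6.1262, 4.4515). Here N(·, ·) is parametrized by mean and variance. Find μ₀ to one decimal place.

The posterior mean is a precision-weighted average: μ_n = (τ₀μ₀ + τ_data·x̄)/(τ₀+τ_data), with τ₀=1/σ₀² and τ_data=n/σ².
Here τ₀ = 1/122.7 = 0.008150 and τ_data = 21/97.0 = 0.216495, so τ_n = 0.224645.
Rearranging for μ₀: μ₀ = (μ_n·τ_n − τ_data·x̄)/τ₀ = (6.1262·0.224645 − 0.216495·4.9) / 0.008150 = 0.315395/0.008150 ≈ 38.7.

μ₀ = 38.7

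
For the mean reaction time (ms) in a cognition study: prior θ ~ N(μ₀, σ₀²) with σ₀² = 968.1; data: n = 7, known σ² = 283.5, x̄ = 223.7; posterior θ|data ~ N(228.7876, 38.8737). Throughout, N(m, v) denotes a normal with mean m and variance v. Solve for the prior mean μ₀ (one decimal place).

With known observation variance, the Normal–Normal posterior has precision τ_n = τ₀ + n/σ² and mean μ_n = (τ₀μ₀ + (n/σ²)x̄)/τ_n.
Here τ₀ = 1/968.1 = 0.001033 and τ_data = 7/283.5 = 0.024691, so τ_n = 0.025724.
Rearranging for μ₀: μ₀ = (μ_n·τ_n − τ_data·x̄)/τ₀ = (228.7876·0.025724 − 0.024691·223.7) / 0.001033 = 0.361956/0.001033 ≈ 350.4.

μ₀ = 350.4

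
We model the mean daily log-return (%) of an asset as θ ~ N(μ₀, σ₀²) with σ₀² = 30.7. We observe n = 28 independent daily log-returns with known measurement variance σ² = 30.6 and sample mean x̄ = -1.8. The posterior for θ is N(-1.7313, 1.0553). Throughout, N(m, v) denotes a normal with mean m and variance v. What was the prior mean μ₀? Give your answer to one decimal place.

μ₀ = 0.2

The posterior mean is a precision-weighted average: μ_n = (τ₀μ₀ + τ_data·x̄)/(τ₀+τ_data), with τ₀=1/σ₀² and τ_data=n/σ².
Here τ₀ = 1/30.7 = 0.032573 and τ_data = 28/30.6 = 0.915033, so τ_n = 0.947606.
Rearranging for μ₀: μ₀ = (μ_n·τ_n − τ_data·x̄)/τ₀ = (-1.7313·0.947606 − 0.915033·-1.8) / 0.032573 = 0.006469/0.032573 ≈ 0.2.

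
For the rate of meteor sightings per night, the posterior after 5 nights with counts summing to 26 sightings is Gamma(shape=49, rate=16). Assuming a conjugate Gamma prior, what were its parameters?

Gamma(shape=23, rate=11)

A Gamma(α, β) prior (rate parametrization) on a Poisson rate with n observations summing to S gives posterior Gamma(α+S, β+n).
So α = 49 − 26 = 23 and β = 16 − 5 = 11.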